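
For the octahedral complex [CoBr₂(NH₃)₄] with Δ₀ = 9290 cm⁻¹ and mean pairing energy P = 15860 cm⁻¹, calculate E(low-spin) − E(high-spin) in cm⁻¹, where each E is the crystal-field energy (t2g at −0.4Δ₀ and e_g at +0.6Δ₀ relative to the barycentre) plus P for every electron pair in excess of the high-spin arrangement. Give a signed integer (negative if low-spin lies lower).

Ligand charges: 2×(-1) from Br⁻ and 4×(+0) from NH₃ sum to -2; with overall charge +0, Co is +2.
Co is in group 9, so Co²⁺ is d⁷ (9 − 2 = 7).
High-spin: t2g^5 e_g^2, CFSE = -0.8Δ₀ = -7432 cm⁻¹.
Low-spin: t2g^6 e_g^1, orbital CFSE = -1.8Δ₀ = -16722 cm⁻¹; plus 1 excess pair × P = +15860 cm⁻¹; total -862 cm⁻¹.
E(LS) − E(HS) = -862 − (-7432) = 6570 cm⁻¹.

6570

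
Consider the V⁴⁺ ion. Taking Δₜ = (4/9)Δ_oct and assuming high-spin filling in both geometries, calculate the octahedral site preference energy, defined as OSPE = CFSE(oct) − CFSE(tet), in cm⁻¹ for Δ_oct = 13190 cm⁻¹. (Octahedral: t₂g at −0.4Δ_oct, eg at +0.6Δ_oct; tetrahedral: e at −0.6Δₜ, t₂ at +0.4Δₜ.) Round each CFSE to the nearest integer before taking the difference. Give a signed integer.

V⁴⁺: group 5, so d-count = 5 − 4 = 1.
Octahedral high-spin t2g^1 e_g^0: CFSE = -0.4 × 13190 = -5276 cm⁻¹.
Tetrahedral: e^1 t2^0, CFSE = 1(−0.6) + 0(+0.4) = -0.6Δₜ = -0.6 × (4/9) × 13190 = -3517 cm⁻¹.
OSPE = -5276 − (-3517) = -1759 cm⁻¹.

-1759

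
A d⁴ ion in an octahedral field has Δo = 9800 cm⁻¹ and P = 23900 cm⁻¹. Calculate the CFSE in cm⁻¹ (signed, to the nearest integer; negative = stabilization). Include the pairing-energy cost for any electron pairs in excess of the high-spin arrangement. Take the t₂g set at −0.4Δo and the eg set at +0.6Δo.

Here Δo < P (9800 < 23900), so the high-spin state is favoured.
Configuration: t₂g³ eg¹.
Orbital CFSE = -0.6Δo = -0.6 × 9800 = -5880 cm⁻¹.
High-spin has no excess pairs, so no pairing correction applies.

-5880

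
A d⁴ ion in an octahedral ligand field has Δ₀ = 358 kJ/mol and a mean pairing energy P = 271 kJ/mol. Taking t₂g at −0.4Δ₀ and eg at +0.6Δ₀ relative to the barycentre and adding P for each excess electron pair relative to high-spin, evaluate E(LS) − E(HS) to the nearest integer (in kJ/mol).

-87

High-spin d⁴ fills as t₂g³ eg¹ with CFSE 3(−0.4) + 1(+0.6) = -0.6Δ₀ = -215 kJ/mol.
Low-spin: t₂g⁴ eg⁰, orbital CFSE = -1.6Δ₀ = -573 kJ/mol; plus 1 excess pair × P = +271 kJ/mol; total -302 kJ/mol.
E(LS) − E(HS) = -302 − (-215) = -87 kJ/mol.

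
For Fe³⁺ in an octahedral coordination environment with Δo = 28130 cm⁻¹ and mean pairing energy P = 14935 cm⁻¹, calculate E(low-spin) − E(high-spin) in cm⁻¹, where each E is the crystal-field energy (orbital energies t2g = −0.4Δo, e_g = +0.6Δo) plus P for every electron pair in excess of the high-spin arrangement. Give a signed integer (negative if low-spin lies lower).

Fe sits in group 8; removing 3 electrons leaves Fe³⁺ with 8 − 3 = 5 d electrons.
High-spin d⁵ fills as t2g^3 e_g^2 with CFSE 3(−0.4) + 2(+0.6) = 0.0Δo = 0 cm⁻¹.
Low-spin: t2g^5 e_g^0, orbital CFSE = -2.0Δo = -56260 cm⁻¹; plus 2 excess pairs × P = +29870 cm⁻¹; total -26390 cm⁻¹.
The difference is -26390 − (0) = -26390 cm⁻¹, so low-spin lies lower.

-26390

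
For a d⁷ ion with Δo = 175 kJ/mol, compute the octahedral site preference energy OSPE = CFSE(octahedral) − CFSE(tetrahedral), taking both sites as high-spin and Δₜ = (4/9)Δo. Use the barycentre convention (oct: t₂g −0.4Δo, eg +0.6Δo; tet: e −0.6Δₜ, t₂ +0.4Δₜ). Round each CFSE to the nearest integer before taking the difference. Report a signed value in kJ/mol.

Octahedral high-spin t2g^5 e_g^2: CFSE = -0.8 × 175 = -140 kJ/mol.
In a tetrahedral site the filling is e^4 t2^3: CFSE(tet) = -1.2Δₜ = -1.2 × (4/9)(175) = -93 kJ/mol.
Subtracting, OSPE = -140 − (-93) = -47 kJ/mol.

-47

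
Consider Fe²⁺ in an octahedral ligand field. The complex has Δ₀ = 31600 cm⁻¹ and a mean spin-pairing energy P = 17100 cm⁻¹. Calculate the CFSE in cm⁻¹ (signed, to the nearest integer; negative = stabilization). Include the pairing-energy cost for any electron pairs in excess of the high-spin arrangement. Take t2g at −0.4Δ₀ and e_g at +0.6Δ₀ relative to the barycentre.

-41640

Fe is in group 8, so Fe²⁺ is d⁶ (8 − 2 = 6).
Since Δ₀ = 31600 cm⁻¹ > P = 17100 cm⁻¹, the complex adopts the low-spin configuration.
Filling d⁶ accordingly: t2g^6 e_g^0.
Orbital CFSE = -2.4Δ₀ = -2.4 × 31600 = -75840 cm⁻¹.
Excess pairs vs high-spin: 3 − 1 = 2; pairing cost = +34200 cm⁻¹.
Net CFSE = -75840 + 34200 = -41640 cm⁻¹.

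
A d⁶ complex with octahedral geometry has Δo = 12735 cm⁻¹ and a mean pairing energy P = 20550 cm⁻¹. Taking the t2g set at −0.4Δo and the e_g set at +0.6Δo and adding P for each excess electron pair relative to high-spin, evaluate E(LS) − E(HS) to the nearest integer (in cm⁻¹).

15630

In the high-spin limit (t2g^4 e_g^2) the orbital term is -0.4Δo = -5094 cm⁻¹, with no excess pairing.
Low-spin: t2g^6 e_g^0, orbital CFSE = -2.4Δo = -30564 cm⁻¹; plus 2 excess pairs × P = +41100 cm⁻¹; total 10536 cm⁻¹.
Thus E(LS) − E(HS) = 15630 cm⁻¹.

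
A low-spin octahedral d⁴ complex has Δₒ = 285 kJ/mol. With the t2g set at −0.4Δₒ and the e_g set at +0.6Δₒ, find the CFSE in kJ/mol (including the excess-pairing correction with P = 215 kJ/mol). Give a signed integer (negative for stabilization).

Electron filling gives t2g^4 e_g^0.
The orbital stabilization is -1.6Δₒ = -1.6 × 285 = -456 kJ/mol.
Relative to high-spin t2g^3 e_g^1 (0 paired), the low-spin configuration has 1 additional pair, contributing +1 × 215 = +215 kJ/mol.
Overall CFSE = -456 + 215 = -241 kJ/mol.

-241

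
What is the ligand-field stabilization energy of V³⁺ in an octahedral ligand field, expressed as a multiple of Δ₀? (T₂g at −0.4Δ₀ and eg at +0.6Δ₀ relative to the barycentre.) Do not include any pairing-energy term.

-0.8 Δ₀

V³⁺: group 5, so d-count = 5 − 3 = 2.
Configuration: t₂g² eg⁰.
CFSE = 2(-0.4Δ₀) + 0(0.6Δ₀) = -0.8Δ₀ + 0.0Δ₀ = -0.8Δ₀.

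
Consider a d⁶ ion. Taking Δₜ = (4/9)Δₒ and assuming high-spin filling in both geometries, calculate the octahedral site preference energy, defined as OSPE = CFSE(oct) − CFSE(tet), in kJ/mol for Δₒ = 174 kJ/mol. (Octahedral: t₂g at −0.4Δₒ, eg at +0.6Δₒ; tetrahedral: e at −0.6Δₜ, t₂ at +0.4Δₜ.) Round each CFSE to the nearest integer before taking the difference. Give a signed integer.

-24

Octahedral (high-spin): t2g^4 e_g^2, CFSE = 4(−0.4) + 2(+0.6) = -0.4Δₒ = -0.4 × 174 = -70 kJ/mol.
Tetrahedral e^3 t2^3 gives -0.6Δₜ = -0.6 × (4/9) × 174 = -46 kJ/mol.
OSPE = -70 − (-46) = -24 kJ/mol.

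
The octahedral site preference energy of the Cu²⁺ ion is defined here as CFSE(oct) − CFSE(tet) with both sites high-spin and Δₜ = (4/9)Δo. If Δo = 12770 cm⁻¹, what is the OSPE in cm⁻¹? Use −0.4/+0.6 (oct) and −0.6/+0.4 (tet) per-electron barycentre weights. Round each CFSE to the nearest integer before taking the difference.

Group 11 minus oxidation state +2 gives a d⁹ configuration for Cu²⁺.
Octahedral (high-spin): t₂g⁶ eg³, CFSE = 6(−0.4) + 3(+0.6) = -0.6Δo = -0.6 × 12770 = -7662 cm⁻¹.
Tetrahedral e⁴ t₂⁵ gives -0.4Δₜ = -0.4 × (4/9) × 12770 = -2270 cm⁻¹.
OSPE = CFSE(oct) − CFSE(tet) = -7662 − (-2270) = -5392 cm⁻¹.

-5392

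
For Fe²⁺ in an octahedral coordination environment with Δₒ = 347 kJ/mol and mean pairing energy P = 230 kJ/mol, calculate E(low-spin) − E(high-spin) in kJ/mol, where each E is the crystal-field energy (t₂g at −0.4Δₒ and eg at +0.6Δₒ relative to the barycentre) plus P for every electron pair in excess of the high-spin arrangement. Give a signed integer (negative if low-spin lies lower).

Fe is in group 8, so Fe²⁺ is d⁶ (8 − 2 = 6).
High-spin d⁶ fills as t₂g⁴ eg² with CFSE 4(−0.4) + 2(+0.6) = -0.4Δₒ = -139 kJ/mol.
Low-spin: t₂g⁶ eg⁰, orbital CFSE = -2.4Δₒ = -833 kJ/mol; plus 2 excess pairs × P = +460 kJ/mol; total -373 kJ/mol.
Thus E(LS) − E(HS) = -234 kJ/mol.

-234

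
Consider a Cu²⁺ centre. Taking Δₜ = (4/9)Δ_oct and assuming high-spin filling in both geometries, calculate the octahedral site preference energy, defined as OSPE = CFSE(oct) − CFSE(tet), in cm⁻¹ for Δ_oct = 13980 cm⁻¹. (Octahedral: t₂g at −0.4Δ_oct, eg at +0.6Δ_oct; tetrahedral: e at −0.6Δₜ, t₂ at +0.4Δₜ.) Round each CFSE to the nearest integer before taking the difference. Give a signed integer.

Group 11 minus oxidation state +2 gives a d⁹ configuration for Cu²⁺.
Octahedral (high-spin): t₂g⁶ eg³, CFSE = 6(−0.4) + 3(+0.6) = -0.6Δ_oct = -0.6 × 13980 = -8388 cm⁻¹.
Tetrahedral e⁴ t₂⁵ gives -0.4Δₜ = -0.4 × (4/9) × 13980 = -2485 cm⁻¹.
Subtracting, OSPE = -8388 − (-2485) = -5903 cm⁻¹.

-5903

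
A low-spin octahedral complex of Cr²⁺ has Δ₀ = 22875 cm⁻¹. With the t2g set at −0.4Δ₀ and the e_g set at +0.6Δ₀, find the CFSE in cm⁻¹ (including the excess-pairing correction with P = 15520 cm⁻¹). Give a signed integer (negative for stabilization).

-21080

Cr sits in group 6; removing 2 electrons leaves Cr²⁺ with 6 − 2 = 4 d electrons.
Electron filling gives t2g^4 e_g^0.
Orbital CFSE = 4(-0.4) + 0(0.6) = -1.6Δ₀ = -1.6 × 22875 = -36600 cm⁻¹.
High-spin d⁴ would be t2g^3 e_g^1 with 0 pairs; low-spin has 1, so 1 excess pair costs +1P = +15520 cm⁻¹.
Overall CFSE = -36600 + 15520 = -21080 cm⁻¹.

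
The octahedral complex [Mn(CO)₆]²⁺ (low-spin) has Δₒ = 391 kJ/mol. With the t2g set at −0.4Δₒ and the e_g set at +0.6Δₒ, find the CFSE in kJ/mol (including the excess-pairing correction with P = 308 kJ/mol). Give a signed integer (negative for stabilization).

CO is neutral, so the +2 overall charge sits on Mn: oxidation state +2.
Group 7 minus oxidation state +2 gives a d⁵ configuration for Mn²⁺.
The d⁵ electrons fill as t2g^5 e_g^0.
The orbital stabilization is -2.0Δₒ = -2.0 × 391 = -782 kJ/mol.
Relative to high-spin t2g^3 e_g^2 (0 paired), the low-spin configuration has 2 additional pairs, contributing +2 × 308 = +616 kJ/mol.
Overall CFSE = -782 + 616 = -166 kJ/mol.

-166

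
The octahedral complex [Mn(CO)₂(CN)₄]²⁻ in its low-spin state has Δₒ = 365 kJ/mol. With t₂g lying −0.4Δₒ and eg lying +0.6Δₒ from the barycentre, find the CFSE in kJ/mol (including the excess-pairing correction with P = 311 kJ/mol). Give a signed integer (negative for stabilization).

Ligand charges: 2×(+0) from CO and 4×(-1) from CN⁻ sum to -4; with overall charge -2, Mn is +2.
Mn sits in group 7; removing 2 electrons leaves Mn²⁺ with 7 − 2 = 5 d electrons.
The d⁵ electrons fill as t₂g⁵ eg⁰.
The orbital stabilization is -2.0Δₒ = -2.0 × 365 = -730 kJ/mol.
Relative to high-spin t₂g³ eg² (0 paired), the low-spin configuration has 2 additional pairs, contributing +2 × 311 = +622 kJ/mol.
Overall CFSE = -730 + 622 = -108 kJ/mol.

-108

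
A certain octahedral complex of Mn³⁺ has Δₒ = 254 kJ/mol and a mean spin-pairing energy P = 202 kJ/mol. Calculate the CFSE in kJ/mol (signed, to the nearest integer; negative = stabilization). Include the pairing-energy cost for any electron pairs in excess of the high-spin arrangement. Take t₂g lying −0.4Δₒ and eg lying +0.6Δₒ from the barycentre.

-204

Mn³⁺: group 7, so d-count = 7 − 3 = 4.
Δₒ > P, so pairing is preferred: the ground state is low-spin.
Configuration: t₂g⁴ eg⁰.
Orbital CFSE = -1.6Δₒ = -1.6 × 254 = -406 kJ/mol.
Excess pairs vs high-spin: 1 − 0 = 1; pairing cost = +202 kJ/mol.
Net CFSE = -406 + 202 = -204 kJ/mol.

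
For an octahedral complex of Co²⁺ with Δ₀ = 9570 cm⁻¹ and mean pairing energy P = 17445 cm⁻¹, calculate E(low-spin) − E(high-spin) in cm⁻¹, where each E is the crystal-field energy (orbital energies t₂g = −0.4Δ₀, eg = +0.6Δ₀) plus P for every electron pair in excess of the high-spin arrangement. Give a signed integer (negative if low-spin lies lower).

7875

Group 9 minus oxidation state +2 gives a d⁷ configuration for Co²⁺.
High-spin: t₂g⁵ eg², CFSE = -0.8Δ₀ = -7656 cm⁻¹.
Low-spin t₂g⁶ eg¹ gives -1.8Δ₀ = -17226 cm⁻¹, but forming 1 extra pair costs 1P = 17445 cm⁻¹, so E(LS) = -17226 + 17445 = 219 cm⁻¹.
The difference is 219 − (-7656) = 7875 cm⁻¹, so high-spin lies lower.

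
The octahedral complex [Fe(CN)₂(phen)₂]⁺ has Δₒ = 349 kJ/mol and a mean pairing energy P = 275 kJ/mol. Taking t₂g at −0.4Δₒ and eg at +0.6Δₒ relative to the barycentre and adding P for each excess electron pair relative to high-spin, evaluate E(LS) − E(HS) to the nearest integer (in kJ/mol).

-148

Ligand charges: 2×(-1) from CN⁻ and 2×(+0) from phen sum to -2; with overall charge +1, Fe is +3.
Group 8 minus oxidation state +3 gives a d⁵ configuration for Fe³⁺.
High-spin d⁵ fills as t₂g³ eg² with CFSE 3(−0.4) + 2(+0.6) = 0.0Δₒ = 0 kJ/mol.
Low-spin t₂g⁵ eg⁰ gives -2.0Δₒ = -698 kJ/mol, but forming 2 extra pairs costs 2P = 550 kJ/mol, so E(LS) = -698 + 550 = -148 kJ/mol.
Thus E(LS) − E(HS) = -148 kJ/mol.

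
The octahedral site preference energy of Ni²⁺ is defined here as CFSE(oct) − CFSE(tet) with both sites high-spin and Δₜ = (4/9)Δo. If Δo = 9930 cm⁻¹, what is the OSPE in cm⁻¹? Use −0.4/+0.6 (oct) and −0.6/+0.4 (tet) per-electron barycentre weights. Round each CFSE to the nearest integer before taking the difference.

Ni²⁺: group 10, so d-count = 10 − 2 = 8.
In an octahedral site d⁸ (HS) is t₂g⁶ eg², giving CFSE(oct) = -1.2Δo = -11916 cm⁻¹.
In a tetrahedral site the filling is e⁴ t₂⁴: CFSE(tet) = -0.8Δₜ = -0.8 × (4/9)(9930) = -3531 cm⁻¹.
Subtracting, OSPE = -11916 − (-3531) = -8385 cm⁻¹.

-8385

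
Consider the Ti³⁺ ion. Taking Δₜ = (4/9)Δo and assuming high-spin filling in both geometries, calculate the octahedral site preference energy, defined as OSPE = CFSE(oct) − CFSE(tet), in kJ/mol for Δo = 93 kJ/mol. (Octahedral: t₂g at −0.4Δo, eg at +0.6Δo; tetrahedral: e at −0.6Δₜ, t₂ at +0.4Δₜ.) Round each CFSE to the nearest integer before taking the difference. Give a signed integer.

-12

Ti sits in group 4; removing 3 electrons leaves Ti³⁺ with 4 − 3 = 1 d electrons.
Octahedral (high-spin): t₂g¹ eg⁰, CFSE = 1(−0.4) + 0(+0.6) = -0.4Δo = -0.4 × 93 = -37 kJ/mol.
In a tetrahedral site the filling is e¹ t₂⁰: CFSE(tet) = -0.6Δₜ = -0.6 × (4/9)(93) = -25 kJ/mol.
OSPE = CFSE(oct) − CFSE(tet) = -37 − (-25) = -12 kJ/mol.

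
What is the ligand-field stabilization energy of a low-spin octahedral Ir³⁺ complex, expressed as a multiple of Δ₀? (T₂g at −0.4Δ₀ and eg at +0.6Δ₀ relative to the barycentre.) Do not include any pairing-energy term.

Group 9 minus oxidation state +3 gives a d⁶ configuration for Ir³⁺.
Configuration: t₂g⁶ eg⁰.
CFSE = 6(-0.4Δ₀) + 0(0.6Δ₀) = -2.4Δ₀ + 0.0Δ₀ = -2.4Δ₀.

-2.4 Δ₀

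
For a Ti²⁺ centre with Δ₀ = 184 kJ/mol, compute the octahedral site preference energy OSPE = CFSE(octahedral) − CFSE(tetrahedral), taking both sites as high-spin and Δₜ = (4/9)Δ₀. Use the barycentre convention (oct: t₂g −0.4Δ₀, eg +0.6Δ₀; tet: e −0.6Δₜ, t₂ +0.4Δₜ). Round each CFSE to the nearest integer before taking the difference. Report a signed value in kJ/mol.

-49

Ti sits in group 4; removing 2 electrons leaves Ti²⁺ with 4 − 2 = 2 d electrons.
Octahedral high-spin t2g^2 e_g^0: CFSE = -0.8 × 184 = -147 kJ/mol.
In a tetrahedral site the filling is e^2 t2^0: CFSE(tet) = -1.2Δₜ = -1.2 × (4/9)(184) = -98 kJ/mol.
Subtracting, OSPE = -147 − (-98) = -49 kJ/mol.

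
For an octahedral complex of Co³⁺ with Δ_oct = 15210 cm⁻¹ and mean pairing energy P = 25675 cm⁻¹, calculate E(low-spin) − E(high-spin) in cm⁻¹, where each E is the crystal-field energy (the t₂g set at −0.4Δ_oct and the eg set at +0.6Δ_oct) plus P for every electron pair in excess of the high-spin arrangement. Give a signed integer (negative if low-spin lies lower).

Co sits in group 9; removing 3 electrons leaves Co³⁺ with 9 − 3 = 6 d electrons.
High-spin d⁶ fills as t₂g⁴ eg² with CFSE 4(−0.4) + 2(+0.6) = -0.4Δ_oct = -6084 cm⁻¹.
Low-spin t₂g⁶ eg⁰ gives -2.4Δ_oct = -36504 cm⁻¹, but forming 2 extra pairs costs 2P = 51350 cm⁻¹, so E(LS) = -36504 + 51350 = 14846 cm⁻¹.
E(LS) − E(HS) = 14846 − (-6084) = 20930 cm⁻¹.

20930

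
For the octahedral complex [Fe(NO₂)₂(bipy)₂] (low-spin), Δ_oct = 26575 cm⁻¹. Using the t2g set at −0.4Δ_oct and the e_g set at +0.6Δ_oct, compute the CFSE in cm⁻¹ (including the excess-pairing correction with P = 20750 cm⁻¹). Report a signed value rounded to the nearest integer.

Ligand charges: 2×(-1) from NO₂⁻ and 2×(+0) from bipy sum to -2; with overall charge +0, Fe is +2.
Group 8 minus oxidation state +2 gives a d⁶ configuration for Fe²⁺.
The d⁶ electrons fill as t2g^6 e_g^0.
Orbital CFSE = 6(-0.4) + 0(0.6) = -2.4Δ_oct = -2.4 × 26575 = -63780 cm⁻¹.
Pairing penalty: 3 pairs vs 1 in the high-spin reference → 2 extra × P = 41500 cm⁻¹.
Overall CFSE = -63780 + 41500 = -22280 cm⁻¹.

-22280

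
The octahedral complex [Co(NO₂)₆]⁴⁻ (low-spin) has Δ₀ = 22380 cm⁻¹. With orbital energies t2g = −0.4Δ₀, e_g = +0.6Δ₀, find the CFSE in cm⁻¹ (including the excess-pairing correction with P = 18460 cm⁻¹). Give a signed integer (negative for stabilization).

-21824

Each NO₂⁻ contributes -1; 6 × (-1) = -6. With overall charge -4, Co is in the +2 oxidation state.
Co is in group 9, so Co²⁺ is d⁷ (9 − 2 = 7).
Electron filling gives t2g^6 e_g^1.
Orbital CFSE = 6(-0.4) + 1(0.6) = -1.8Δ₀ = -1.8 × 22380 = -40284 cm⁻¹.
Relative to high-spin t2g^5 e_g^2 (2 paired), the low-spin configuration has 1 additional pair, contributing +1 × 18460 = +18460 cm⁻¹.
Combining: -40284 + 18460 = -21824 cm⁻¹.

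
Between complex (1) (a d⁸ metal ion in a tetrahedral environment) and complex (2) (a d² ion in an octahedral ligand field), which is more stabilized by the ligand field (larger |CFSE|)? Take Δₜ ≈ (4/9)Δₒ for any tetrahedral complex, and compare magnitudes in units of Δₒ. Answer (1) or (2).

(1): With tetrahedral geometry the complex is necessarily high-spin; e⁴ t₂⁴, CFSE = -0.8Δₜ ≈ -0.36Δₒ.
(2): For octahedral d² the high- and low-spin configurations coincide; t2g^2 e_g^0, CFSE = -0.8Δₒ.
So (2) has the larger |CFSE|.

(2)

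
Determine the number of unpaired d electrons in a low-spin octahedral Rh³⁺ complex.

0

Group 9 minus oxidation state +3 gives a d⁶ configuration for Rh³⁺.
Configuration: t2g^6 e_g^0, giving 0 unpaired electrons.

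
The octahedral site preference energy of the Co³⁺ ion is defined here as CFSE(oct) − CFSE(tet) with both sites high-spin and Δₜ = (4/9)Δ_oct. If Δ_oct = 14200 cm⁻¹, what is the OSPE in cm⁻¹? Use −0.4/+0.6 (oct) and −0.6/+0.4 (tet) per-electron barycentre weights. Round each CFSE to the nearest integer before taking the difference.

-1893

Co³⁺: group 9, so d-count = 9 − 3 = 6.
Octahedral (high-spin): t₂g⁴ eg², CFSE = 4(−0.4) + 2(+0.6) = -0.4Δ_oct = -0.4 × 14200 = -5680 cm⁻¹.
In a tetrahedral site the filling is e³ t₂³: CFSE(tet) = -0.6Δₜ = -0.6 × (4/9)(14200) = -3787 cm⁻¹.
OSPE = CFSE(oct) − CFSE(tet) = -5680 − (-3787) = -1893 cm⁻¹.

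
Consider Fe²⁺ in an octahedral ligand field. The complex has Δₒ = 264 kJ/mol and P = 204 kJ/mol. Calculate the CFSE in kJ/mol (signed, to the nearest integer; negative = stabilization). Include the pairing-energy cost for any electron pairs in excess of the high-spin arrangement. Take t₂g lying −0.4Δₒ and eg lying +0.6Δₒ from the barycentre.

Fe sits in group 8; removing 2 electrons leaves Fe²⁺ with 8 − 2 = 6 d electrons.
With Δₒ > P the complex is low-spin.
Configuration: t₂g⁶ eg⁰.
Orbital CFSE = -2.4Δₒ = -2.4 × 264 = -634 kJ/mol.
Excess pairs vs high-spin: 3 − 1 = 2; pairing cost = +408 kJ/mol.
Net CFSE = -634 + 408 = -226 kJ/mol.

-226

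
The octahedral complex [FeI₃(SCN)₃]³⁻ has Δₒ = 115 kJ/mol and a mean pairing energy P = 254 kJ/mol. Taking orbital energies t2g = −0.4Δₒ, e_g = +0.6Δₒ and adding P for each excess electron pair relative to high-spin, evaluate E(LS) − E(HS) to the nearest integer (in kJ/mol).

Ligand charges: 3×(-1) from I⁻ and 3×(-1) from SCN⁻ sum to -6; with overall charge -3, Fe is +3.
Fe³⁺: group 8, so d-count = 8 − 3 = 5.
In the high-spin limit (t2g^3 e_g^2) the orbital term is 0.0Δₒ = 0 kJ/mol, with no excess pairing.
Low-spin: t2g^5 e_g^0, orbital CFSE = -2.0Δₒ = -230 kJ/mol; plus 2 excess pairs × P = +508 kJ/mol; total 278 kJ/mol.
E(LS) − E(HS) = 278 − (0) = 278 kJ/mol.

278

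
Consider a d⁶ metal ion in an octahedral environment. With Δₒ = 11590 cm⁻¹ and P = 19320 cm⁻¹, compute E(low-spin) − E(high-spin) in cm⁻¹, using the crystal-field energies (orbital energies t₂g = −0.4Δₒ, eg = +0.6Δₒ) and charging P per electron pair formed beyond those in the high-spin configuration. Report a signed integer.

In the high-spin limit (t₂g⁴ eg²) the orbital term is -0.4Δₒ = -4636 cm⁻¹, with no excess pairing.
For low-spin the configuration is t₂g⁶ eg⁰: orbital energy -2.4 × 11590 = -27816 cm⁻¹, and 2 additional pairs relative to high-spin add 38640 cm⁻¹, giving 10824 cm⁻¹.
E(LS) − E(HS) = 10824 − (-4636) = 15460 cm⁻¹.

15460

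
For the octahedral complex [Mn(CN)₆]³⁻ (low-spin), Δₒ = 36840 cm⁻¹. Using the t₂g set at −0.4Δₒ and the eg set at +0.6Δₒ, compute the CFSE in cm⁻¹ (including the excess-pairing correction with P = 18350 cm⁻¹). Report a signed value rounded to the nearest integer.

Each CN⁻ contributes -1; 6 × (-1) = -6. With overall charge -3, Mn is in the +3 oxidation state.
Mn sits in group 7; removing 3 electrons leaves Mn³⁺ with 7 − 3 = 4 d electrons.
Electron filling gives t₂g⁴ eg⁰.
CFSE(orbital) = 4×(-0.4Δₒ) + 0×(0.6Δₒ) = -1.6Δₒ; with Δₒ = 36840 cm⁻¹ that is -58944 cm⁻¹.
High-spin d⁴ would be t₂g³ eg¹ with 0 pairs; low-spin has 1, so 1 excess pair costs +1P = +18350 cm⁻¹.
Combining: -58944 + 18350 = -40594 cm⁻¹.

-40594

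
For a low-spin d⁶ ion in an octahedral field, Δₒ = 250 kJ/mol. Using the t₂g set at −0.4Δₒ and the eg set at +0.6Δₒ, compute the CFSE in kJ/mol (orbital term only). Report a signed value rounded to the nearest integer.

-600

Configuration: t₂g⁶ eg⁰.
The orbital stabilization is -2.4Δₒ = -2.4 × 250 = -600 kJ/mol.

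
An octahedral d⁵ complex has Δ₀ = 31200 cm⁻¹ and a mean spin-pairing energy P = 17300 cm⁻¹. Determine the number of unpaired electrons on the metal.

1

Here Δ₀ > P (31200 > 17300), so the low-spin state is favoured.
Filling d⁵ accordingly: t₂g⁵ eg⁰.
Unpaired electrons: 1.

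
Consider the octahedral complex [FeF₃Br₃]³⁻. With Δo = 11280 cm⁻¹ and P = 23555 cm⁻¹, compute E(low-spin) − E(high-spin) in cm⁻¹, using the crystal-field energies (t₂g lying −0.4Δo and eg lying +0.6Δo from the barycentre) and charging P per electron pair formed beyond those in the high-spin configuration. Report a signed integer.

24550

Ligand charges: 3×(-1) from F⁻ and 3×(-1) from Br⁻ sum to -6; with overall charge -3, Fe is +3.
Fe is in group 8, so Fe³⁺ is d⁵ (8 − 3 = 5).
In the high-spin limit (t₂g³ eg²) the orbital term is 0.0Δo = 0 cm⁻¹, with no excess pairing.
For low-spin the configuration is t₂g⁵ eg⁰: orbital energy -2.0 × 11280 = -22560 cm⁻¹, and 2 additional pairs relative to high-spin add 47110 cm⁻¹, giving 24550 cm⁻¹.
The difference is 24550 − (0) = 24550 cm⁻¹, so high-spin lies lower.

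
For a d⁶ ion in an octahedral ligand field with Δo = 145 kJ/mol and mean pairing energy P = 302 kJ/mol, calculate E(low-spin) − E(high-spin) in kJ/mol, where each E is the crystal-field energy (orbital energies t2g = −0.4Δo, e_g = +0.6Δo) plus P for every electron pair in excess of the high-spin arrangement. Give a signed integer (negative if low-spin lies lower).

314

In the high-spin limit (t2g^4 e_g^2) the orbital term is -0.4Δo = -58 kJ/mol, with no excess pairing.
Low-spin: t2g^6 e_g^0, orbital CFSE = -2.4Δo = -348 kJ/mol; plus 2 excess pairs × P = +604 kJ/mol; total 256 kJ/mol.
Thus E(LS) − E(HS) = 314 kJ/mol.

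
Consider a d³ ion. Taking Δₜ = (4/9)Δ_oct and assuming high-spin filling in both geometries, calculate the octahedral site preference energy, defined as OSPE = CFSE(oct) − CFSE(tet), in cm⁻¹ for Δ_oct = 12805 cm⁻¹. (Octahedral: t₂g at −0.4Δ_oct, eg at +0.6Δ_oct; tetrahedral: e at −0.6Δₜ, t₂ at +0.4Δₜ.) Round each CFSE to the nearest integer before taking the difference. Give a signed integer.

-10813

Octahedral high-spin t2g^3 e_g^0: CFSE = -1.2 × 12805 = -15366 cm⁻¹.
Tetrahedral e^2 t2^1 gives -0.8Δₜ = -0.8 × (4/9) × 12805 = -4553 cm⁻¹.
OSPE = -15366 − (-4553) = -10813 cm⁻¹.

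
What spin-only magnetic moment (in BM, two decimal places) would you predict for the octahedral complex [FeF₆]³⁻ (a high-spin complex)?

Each F⁻ contributes -1; 6 × (-1) = -6. With overall charge -3, Fe is in the +3 oxidation state.
Fe is in group 8, so Fe³⁺ is d⁵ (8 − 3 = 5).
Configuration: t2g^3 e_g^2 → 5 unpaired electrons.
μ(spin-only) = √[5(5+2)] = √35 ≈ 5.92 BM.

5.92 BM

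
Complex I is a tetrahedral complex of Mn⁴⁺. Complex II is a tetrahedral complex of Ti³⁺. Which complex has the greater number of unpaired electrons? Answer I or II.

I

I: Mn⁴⁺: group 7, so d-count = 7 − 4 = 3; With tetrahedral geometry the complex is necessarily high-spin; e^2 t2^1 → 3 unpaired.
II: Ti³⁺: group 4, so d-count = 4 − 3 = 1; Tetrahedral fields are weak (Δₜ ≈ 4/9 Δₒ), so electrons fill high-spin; e¹ t₂⁰ → 1 unpaired.
So I has more unpaired electrons.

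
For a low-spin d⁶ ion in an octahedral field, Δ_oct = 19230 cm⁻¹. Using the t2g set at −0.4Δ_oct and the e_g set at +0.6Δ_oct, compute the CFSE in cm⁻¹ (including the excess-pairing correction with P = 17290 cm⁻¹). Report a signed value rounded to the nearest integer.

-11572

Electron filling gives t2g^6 e_g^0.
Orbital CFSE = 6(-0.4) + 0(0.6) = -2.4Δ_oct = -2.4 × 19230 = -46152 cm⁻¹.
High-spin d⁶ would be t2g^4 e_g^2 with 1 pair; low-spin has 3, so 2 excess pairs cost +2P = +34580 cm⁻¹.
Combining: -46152 + 34580 = -11572 cm⁻¹.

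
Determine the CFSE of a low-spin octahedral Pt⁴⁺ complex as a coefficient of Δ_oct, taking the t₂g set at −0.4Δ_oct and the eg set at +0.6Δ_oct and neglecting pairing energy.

Pt sits in group 10; removing 4 electrons leaves Pt⁴⁺ with 10 − 4 = 6 d electrons.
Configuration: t₂g⁶ eg⁰.
CFSE = 6(-0.4Δ_oct) + 0(0.6Δ_oct) = -2.4Δ_oct + 0.0Δ_oct = -2.4Δ_oct.

-2.4 Δ_oct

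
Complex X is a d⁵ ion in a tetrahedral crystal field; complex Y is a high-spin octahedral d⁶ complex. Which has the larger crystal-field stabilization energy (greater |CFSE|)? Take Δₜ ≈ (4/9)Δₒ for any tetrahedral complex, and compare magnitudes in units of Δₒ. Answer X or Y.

X: Tetrahedral fields are weak (Δₜ ≈ 4/9 Δₒ), so electrons fill high-spin; e² t₂³, CFSE = 0.0Δₜ ≈ 0.00Δₒ.
Y: t₂g⁴ eg², CFSE = -0.4Δₒ.
So Y has the larger |CFSE|.

Y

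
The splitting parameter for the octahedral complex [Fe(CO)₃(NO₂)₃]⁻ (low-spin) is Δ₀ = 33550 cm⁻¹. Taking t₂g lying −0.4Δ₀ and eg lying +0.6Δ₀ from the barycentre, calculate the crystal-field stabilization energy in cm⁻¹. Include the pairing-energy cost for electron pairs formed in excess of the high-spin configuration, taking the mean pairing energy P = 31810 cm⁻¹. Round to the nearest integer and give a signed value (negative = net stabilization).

Ligand charges: 3×(+0) from CO and 3×(-1) from NO₂⁻ sum to -3; with overall charge -1, Fe is +2.
Fe is in group 8, so Fe²⁺ is d⁶ (8 − 2 = 6).
The d⁶ electrons fill as t₂g⁶ eg⁰.
The orbital stabilization is -2.4Δ₀ = -2.4 × 33550 = -80520 cm⁻¹.
Pairing penalty: 3 pairs vs 1 in the high-spin reference → 2 extra × P = 63620 cm⁻¹.
Combining: -80520 + 63620 = -16900 cm⁻¹.

-16900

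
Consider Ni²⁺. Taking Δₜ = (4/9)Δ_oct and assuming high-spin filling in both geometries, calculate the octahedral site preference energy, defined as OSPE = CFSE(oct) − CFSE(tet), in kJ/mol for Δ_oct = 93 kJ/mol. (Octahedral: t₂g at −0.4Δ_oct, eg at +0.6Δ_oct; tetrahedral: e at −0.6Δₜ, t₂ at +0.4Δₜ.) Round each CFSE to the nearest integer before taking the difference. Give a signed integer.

Ni²⁺: group 10, so d-count = 10 − 2 = 8.
Octahedral (high-spin): t₂g⁶ eg², CFSE = 6(−0.4) + 2(+0.6) = -1.2Δ_oct = -1.2 × 93 = -112 kJ/mol.
Tetrahedral e⁴ t₂⁴ gives -0.8Δₜ = -0.8 × (4/9) × 93 = -33 kJ/mol.
Subtracting, OSPE = -112 − (-33) = -79 kJ/mol.

-79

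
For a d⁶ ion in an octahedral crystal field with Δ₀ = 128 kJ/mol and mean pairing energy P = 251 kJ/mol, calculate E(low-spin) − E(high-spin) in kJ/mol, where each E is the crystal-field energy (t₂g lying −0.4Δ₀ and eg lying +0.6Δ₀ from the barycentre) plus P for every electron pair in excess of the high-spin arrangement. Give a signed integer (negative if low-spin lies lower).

246

High-spin d⁶ fills as t₂g⁴ eg² with CFSE 4(−0.4) + 2(+0.6) = -0.4Δ₀ = -51 kJ/mol.
Low-spin: t₂g⁶ eg⁰, orbital CFSE = -2.4Δ₀ = -307 kJ/mol; plus 2 excess pairs × P = +502 kJ/mol; total 195 kJ/mol.
Thus E(LS) − E(HS) = 246 kJ/mol.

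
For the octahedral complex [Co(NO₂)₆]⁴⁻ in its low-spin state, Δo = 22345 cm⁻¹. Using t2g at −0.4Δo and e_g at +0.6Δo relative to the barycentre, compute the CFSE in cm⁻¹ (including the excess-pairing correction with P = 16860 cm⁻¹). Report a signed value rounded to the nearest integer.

-23361

Each NO₂⁻ contributes -1; 6 × (-1) = -6. With overall charge -4, Co is in the +2 oxidation state.
Co sits in group 9; removing 2 electrons leaves Co²⁺ with 9 − 2 = 7 d electrons.
Electron filling gives t2g^6 e_g^1.
The orbital stabilization is -1.8Δo = -1.8 × 22345 = -40221 cm⁻¹.
High-spin d⁷ would be t2g^5 e_g^2 with 2 pairs; low-spin has 3, so 1 excess pair costs +1P = +16860 cm⁻¹.
Overall CFSE = -40221 + 16860 = -23361 cm⁻¹.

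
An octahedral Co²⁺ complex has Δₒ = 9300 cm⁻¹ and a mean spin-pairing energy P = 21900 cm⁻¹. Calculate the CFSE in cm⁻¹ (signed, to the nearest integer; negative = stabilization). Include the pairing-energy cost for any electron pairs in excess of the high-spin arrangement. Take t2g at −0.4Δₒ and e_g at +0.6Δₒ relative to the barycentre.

-7440

Group 9 minus oxidation state +2 gives a d⁷ configuration for Co²⁺.
Since Δₒ = 9300 cm⁻¹ < P = 21900 cm⁻¹, the complex adopts the high-spin configuration.
That gives t2g^5 e_g^2.
Orbital CFSE = -0.8Δₒ = -0.8 × 9300 = -7440 cm⁻¹.
High-spin has no excess pairs, so no pairing correction applies.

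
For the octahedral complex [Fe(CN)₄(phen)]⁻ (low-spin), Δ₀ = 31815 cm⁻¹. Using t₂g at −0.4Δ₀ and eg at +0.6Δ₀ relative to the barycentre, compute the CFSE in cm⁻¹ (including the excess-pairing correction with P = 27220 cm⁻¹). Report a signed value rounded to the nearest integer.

-9190

Ligand charges: 4×(-1) from CN⁻ and 1×(+0) from phen sum to -4; with overall charge -1, Fe is +3.
Fe³⁺: group 8, so d-count = 8 − 3 = 5.
Electron filling gives t₂g⁵ eg⁰.
CFSE(orbital) = 5×(-0.4Δ₀) + 0×(0.6Δ₀) = -2.0Δ₀; with Δ₀ = 31815 cm⁻¹ that is -63630 cm⁻¹.
Relative to high-spin t₂g³ eg² (0 paired), the low-spin configuration has 2 additional pairs, contributing +2 × 27220 = +54440 cm⁻¹.
Combining: -63630 + 54440 = -9190 cm⁻¹.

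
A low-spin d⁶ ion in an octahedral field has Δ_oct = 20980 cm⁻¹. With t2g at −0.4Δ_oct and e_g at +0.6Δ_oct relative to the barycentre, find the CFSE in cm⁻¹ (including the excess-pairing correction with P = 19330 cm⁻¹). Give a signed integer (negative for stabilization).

-11692

The d⁶ electrons fill as t2g^6 e_g^0.
The orbital stabilization is -2.4Δ_oct = -2.4 × 20980 = -50352 cm⁻¹.
High-spin d⁶ would be t2g^4 e_g^2 with 1 pair; low-spin has 3, so 2 excess pairs cost +2P = +38660 cm⁻¹.
Combining: -50352 + 38660 = -11692 cm⁻¹.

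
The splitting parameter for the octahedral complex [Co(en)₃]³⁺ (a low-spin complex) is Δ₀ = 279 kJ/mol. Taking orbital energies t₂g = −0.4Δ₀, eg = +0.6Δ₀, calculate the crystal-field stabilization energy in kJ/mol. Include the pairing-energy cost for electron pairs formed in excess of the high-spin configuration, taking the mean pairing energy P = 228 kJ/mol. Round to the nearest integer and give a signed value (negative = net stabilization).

-214

en is neutral, so the +3 overall charge sits on Co: oxidation state +3.
Co sits in group 9; removing 3 electrons leaves Co³⁺ with 9 − 3 = 6 d electrons.
The d⁶ electrons fill as t₂g⁶ eg⁰.
The orbital stabilization is -2.4Δ₀ = -2.4 × 279 = -670 kJ/mol.
High-spin d⁶ would be t₂g⁴ eg² with 1 pair; low-spin has 3, so 2 excess pairs cost +2P = +456 kJ/mol.
Overall CFSE = -670 + 456 = -214 kJ/mol.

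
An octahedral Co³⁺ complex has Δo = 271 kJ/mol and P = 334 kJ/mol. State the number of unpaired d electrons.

Group 9 minus oxidation state +3 gives a d⁶ configuration for Co³⁺.
Here Δo < P (271 < 334), so the high-spin state is favoured.
Filling d⁶ accordingly: t2g^4 e_g^2.
Unpaired electrons: 4.

4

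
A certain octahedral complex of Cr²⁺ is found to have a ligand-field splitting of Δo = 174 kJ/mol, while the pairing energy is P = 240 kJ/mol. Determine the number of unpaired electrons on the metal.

4

Cr is in group 6, so Cr²⁺ is d⁴ (6 − 2 = 4).
With Δo < P the complex is high-spin.
That gives t₂g³ eg¹.
Unpaired electrons: 4.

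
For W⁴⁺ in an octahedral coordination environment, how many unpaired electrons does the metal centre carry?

W is in group 6, so W⁴⁺ is d² (6 − 4 = 2).
Configuration: t2g^2 e_g^0, giving 2 unpaired electrons.

2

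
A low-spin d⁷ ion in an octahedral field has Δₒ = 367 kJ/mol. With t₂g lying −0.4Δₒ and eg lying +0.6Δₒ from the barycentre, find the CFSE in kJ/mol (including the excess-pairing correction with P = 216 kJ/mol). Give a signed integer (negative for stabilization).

-445

Configuration: t₂g⁶ eg¹.
The orbital stabilization is -1.8Δₒ = -1.8 × 367 = -661 kJ/mol.
Relative to high-spin t₂g⁵ eg² (2 paired), the low-spin configuration has 1 additional pair, contributing +1 × 216 = +216 kJ/mol.
Net CFSE = -661 + 216 = -445 kJ/mol.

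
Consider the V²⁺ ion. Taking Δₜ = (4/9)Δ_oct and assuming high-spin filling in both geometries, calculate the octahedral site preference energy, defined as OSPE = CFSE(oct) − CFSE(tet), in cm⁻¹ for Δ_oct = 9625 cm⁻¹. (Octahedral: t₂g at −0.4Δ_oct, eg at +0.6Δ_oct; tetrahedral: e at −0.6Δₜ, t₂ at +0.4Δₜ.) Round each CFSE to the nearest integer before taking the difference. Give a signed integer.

-8128

V sits in group 5; removing 2 electrons leaves V²⁺ with 5 − 2 = 3 d electrons.
Octahedral (high-spin): t2g^3 e_g^0, CFSE = 3(−0.4) + 0(+0.6) = -1.2Δ_oct = -1.2 × 9625 = -11550 cm⁻¹.
Tetrahedral e^2 t2^1 gives -0.8Δₜ = -0.8 × (4/9) × 9625 = -3422 cm⁻¹.
Subtracting, OSPE = -11550 − (-3422) = -8128 cm⁻¹.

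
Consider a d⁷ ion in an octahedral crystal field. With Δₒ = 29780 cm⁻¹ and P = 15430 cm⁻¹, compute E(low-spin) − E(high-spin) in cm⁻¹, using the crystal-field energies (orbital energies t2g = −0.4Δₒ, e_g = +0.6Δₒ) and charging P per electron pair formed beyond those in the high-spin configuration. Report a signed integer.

-14350

High-spin d⁷ fills as t2g^5 e_g^2 with CFSE 5(−0.4) + 2(+0.6) = -0.8Δₒ = -23824 cm⁻¹.
Low-spin t2g^6 e_g^1 gives -1.8Δₒ = -53604 cm⁻¹, but forming 1 extra pair costs 1P = 15430 cm⁻¹, so E(LS) = -53604 + 15430 = -38174 cm⁻¹.
The difference is -38174 − (-23824) = -14350 cm⁻¹, so low-spin lies lower.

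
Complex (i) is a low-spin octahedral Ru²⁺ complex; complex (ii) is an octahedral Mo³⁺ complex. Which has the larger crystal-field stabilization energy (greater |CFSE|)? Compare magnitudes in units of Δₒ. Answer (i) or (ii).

(i): Ru²⁺: group 8, so d-count = 8 − 2 = 6; t₂g⁶ eg⁰, CFSE = -2.4Δₒ.
(ii): Mo³⁺: group 6, so d-count = 6 − 3 = 3; t2g^3 e_g^0, CFSE = -1.2Δₒ.
So (i) has the larger |CFSE|.

(i)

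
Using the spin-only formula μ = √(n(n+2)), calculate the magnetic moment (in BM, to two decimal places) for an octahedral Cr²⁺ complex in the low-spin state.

Cr sits in group 6; removing 2 electrons leaves Cr²⁺ with 6 − 2 = 4 d electrons.
Configuration: t₂g⁴ eg⁰ → 2 unpaired electrons.
μ(spin-only) = √[2(2+2)] = √8 ≈ 2.83 BM.

2.83 BM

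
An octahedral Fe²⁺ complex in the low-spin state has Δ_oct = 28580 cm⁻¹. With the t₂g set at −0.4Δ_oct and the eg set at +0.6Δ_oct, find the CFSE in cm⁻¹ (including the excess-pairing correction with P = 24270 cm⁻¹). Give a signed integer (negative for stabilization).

-20052

Fe sits in group 8; removing 2 electrons leaves Fe²⁺ with 8 − 2 = 6 d electrons.
Configuration: t₂g⁶ eg⁰.
The orbital stabilization is -2.4Δ_oct = -2.4 × 28580 = -68592 cm⁻¹.
Pairing penalty: 3 pairs vs 1 in the high-spin reference → 2 extra × P = 48540 cm⁻¹.
Net CFSE = -68592 + 48540 = -20052 cm⁻¹.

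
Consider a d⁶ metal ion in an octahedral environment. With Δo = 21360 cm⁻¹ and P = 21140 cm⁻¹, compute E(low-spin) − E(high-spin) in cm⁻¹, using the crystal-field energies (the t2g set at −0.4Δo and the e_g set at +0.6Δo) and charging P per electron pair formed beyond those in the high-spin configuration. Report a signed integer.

-440

In the high-spin limit (t2g^4 e_g^2) the orbital term is -0.4Δo = -8544 cm⁻¹, with no excess pairing.
For low-spin the configuration is t2g^6 e_g^0: orbital energy -2.4 × 21360 = -51264 cm⁻¹, and 2 additional pairs relative to high-spin add 42280 cm⁻¹, giving -8984 cm⁻¹.
The difference is -8984 − (-8544) = -440 cm⁻¹, so low-spin lies lower.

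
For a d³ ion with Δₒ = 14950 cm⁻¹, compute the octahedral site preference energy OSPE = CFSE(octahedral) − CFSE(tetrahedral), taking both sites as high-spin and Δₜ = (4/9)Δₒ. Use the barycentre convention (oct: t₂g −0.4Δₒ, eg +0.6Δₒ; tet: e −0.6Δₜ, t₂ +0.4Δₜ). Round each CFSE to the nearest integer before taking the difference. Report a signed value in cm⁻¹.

Octahedral high-spin t₂g³ eg⁰: CFSE = -1.2 × 14950 = -17940 cm⁻¹.
Tetrahedral e² t₂¹ gives -0.8Δₜ = -0.8 × (4/9) × 14950 = -5316 cm⁻¹.
OSPE = CFSE(oct) − CFSE(tet) = -17940 − (-5316) = -12624 cm⁻¹.

-12624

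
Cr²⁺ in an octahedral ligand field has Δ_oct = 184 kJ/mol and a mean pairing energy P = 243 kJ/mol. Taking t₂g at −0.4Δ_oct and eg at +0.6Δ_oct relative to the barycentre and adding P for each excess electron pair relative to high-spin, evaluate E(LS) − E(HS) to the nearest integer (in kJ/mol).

59

Cr sits in group 6; removing 2 electrons leaves Cr²⁺ with 6 − 2 = 4 d electrons.
In the high-spin limit (t₂g³ eg¹) the orbital term is -0.6Δ_oct = -110 kJ/mol, with no excess pairing.
Low-spin t₂g⁴ eg⁰ gives -1.6Δ_oct = -294 kJ/mol, but forming 1 extra pair costs 1P = 243 kJ/mol, so E(LS) = -294 + 243 = -51 kJ/mol.
E(LS) − E(HS) = -51 − (-110) = 59 kJ/mol.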